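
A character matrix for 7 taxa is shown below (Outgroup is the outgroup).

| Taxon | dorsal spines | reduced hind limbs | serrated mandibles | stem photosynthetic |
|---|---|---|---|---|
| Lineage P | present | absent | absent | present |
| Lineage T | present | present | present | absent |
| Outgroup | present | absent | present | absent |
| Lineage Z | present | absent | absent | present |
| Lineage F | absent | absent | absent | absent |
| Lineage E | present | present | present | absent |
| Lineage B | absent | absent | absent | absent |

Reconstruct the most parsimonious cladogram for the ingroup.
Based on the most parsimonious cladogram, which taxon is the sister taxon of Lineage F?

Lineage B

Character polarity is set by the outgroup: the derived state is whichever differs from the outgroup's state, so for dorsal spines, serrated mandibles the derived state is 'absent', and for the remaining characters it is 'present'.
Only Lineage B and Lineage F show the derived state 'absent' for dorsal spines, supporting them as a clade.
Only Lineage E and Lineage T show the derived state 'present' for reduced hind limbs, supporting them as a clade.
serrated mandibles: derived state 'absent' in Lineage B, Lineage F, Lineage P, and Lineage Z only — synapomorphy for {Lineage B, Lineage F, Lineage P, Lineage Z}.
stem photosynthetic: derived state 'present' in Lineage P and Lineage Z only — synapomorphy for {Lineage P, Lineage Z}.
Most parsimonious ingroup topology: (((Lineage Z,Lineage P),(Lineage F,Lineage B)),(Lineage E,Lineage T)).
Lineage F and Lineage B form a cherry on this tree, so they are sister taxa.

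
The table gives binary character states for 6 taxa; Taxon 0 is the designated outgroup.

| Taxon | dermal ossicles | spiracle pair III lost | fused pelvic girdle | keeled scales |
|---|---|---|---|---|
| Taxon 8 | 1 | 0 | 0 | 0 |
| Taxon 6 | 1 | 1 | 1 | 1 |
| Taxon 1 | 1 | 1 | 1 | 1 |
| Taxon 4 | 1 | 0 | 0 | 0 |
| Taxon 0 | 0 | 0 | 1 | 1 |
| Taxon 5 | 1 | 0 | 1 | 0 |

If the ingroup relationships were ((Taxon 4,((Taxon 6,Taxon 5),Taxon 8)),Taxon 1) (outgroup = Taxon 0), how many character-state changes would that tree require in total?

Map each character onto ((Taxon 4,((Taxon 6,Taxon 5),Taxon 8)),Taxon 1) (rooted by Taxon 0) and count the minimum state changes it requires (Fitch parsimony):
dermal ossicles: 1; spiracle pair III lost: 2; fused pelvic girdle: 2; keeled scales: 2.
Total tree length = 7.

7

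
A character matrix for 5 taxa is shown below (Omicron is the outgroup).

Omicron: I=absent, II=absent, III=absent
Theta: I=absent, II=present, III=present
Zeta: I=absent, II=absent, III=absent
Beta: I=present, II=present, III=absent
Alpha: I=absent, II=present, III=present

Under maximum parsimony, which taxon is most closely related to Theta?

Alpha

The outgroup has state 'absent' for every character, so 'present' is the derived state throughout.
I (derived state 'present') is unique to Beta (autapomorphy; uninformative for grouping).
II: derived state 'present' in Alpha, Beta, and Theta only — synapomorphy for {Alpha, Beta, Theta}.
Only Alpha and Theta show the derived state 'present' for III, supporting them as a clade.
Most parsimonious ingroup topology: (((Theta,Alpha),Beta),Zeta).
Theta and Alpha form a cherry on this tree, so they are sister taxa.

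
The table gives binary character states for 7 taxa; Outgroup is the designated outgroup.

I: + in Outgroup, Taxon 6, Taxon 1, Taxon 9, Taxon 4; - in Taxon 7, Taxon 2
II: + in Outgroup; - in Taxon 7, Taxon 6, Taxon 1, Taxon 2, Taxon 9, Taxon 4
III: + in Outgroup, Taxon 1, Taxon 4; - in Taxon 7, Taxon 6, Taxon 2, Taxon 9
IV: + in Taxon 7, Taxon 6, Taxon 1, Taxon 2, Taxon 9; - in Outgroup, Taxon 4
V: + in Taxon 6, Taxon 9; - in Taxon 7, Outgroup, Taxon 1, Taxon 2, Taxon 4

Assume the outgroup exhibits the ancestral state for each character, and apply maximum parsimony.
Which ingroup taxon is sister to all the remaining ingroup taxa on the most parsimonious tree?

Character polarity is set by the outgroup: the derived state is whichever differs from the outgroup's state, so for I, II, III the derived state is '-', and for the remaining characters it is '+'.
I: derived state '-' in Taxon 2 and Taxon 7 only — synapomorphy for {Taxon 2, Taxon 7}.
All ingroup taxa share the derived state '-' for II; it defines the ingroup but does not resolve relationships within it.
III: derived state '-' in Taxon 2, Taxon 6, Taxon 7, and Taxon 9 only — synapomorphy for {Taxon 2, Taxon 6, Taxon 7, Taxon 9}.
IV (derived state '+') is shared by Taxon 1, Taxon 2, Taxon 6, Taxon 7, and Taxon 9 — a synapomorphy uniting that clade.
V: derived state '+' in Taxon 6 and Taxon 9 only — synapomorphy for {Taxon 6, Taxon 9}.
Most parsimonious ingroup topology: ((((Taxon 9,Taxon 6),(Taxon 7,Taxon 2)),Taxon 1),Taxon 4).
Taxon 4 is sister to the clade containing all other ingroup taxa, so it is the earliest-diverging (most basal) ingroup lineage.

Taxon 4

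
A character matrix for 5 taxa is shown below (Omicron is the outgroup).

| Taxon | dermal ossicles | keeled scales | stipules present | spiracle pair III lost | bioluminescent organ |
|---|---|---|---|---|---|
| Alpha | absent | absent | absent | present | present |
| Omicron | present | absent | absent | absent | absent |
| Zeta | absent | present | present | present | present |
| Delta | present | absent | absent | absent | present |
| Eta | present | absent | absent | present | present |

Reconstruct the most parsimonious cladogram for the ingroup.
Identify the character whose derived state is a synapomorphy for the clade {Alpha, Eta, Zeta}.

Character polarity is set by the outgroup: the derived state is whichever differs from the outgroup's state, so for dermal ossicles the derived state is 'absent', and for the remaining characters it is 'present'.
dermal ossicles: derived state 'absent' in Alpha and Zeta only — synapomorphy for {Alpha, Zeta}.
keeled scales: derived state 'present' in Zeta only — an autapomorphy, so it tells us nothing about relationships among taxa.
stipules present: derived state 'present' in Zeta only — an autapomorphy, so it tells us nothing about relationships among taxa.
spiracle pair III lost: derived state 'present' in Alpha, Eta, and Zeta only — synapomorphy for {Alpha, Eta, Zeta}.
bioluminescent organ (derived state 'present') is shared by all ingroup taxa — unites the whole ingroup.
Most parsimonious ingroup topology: ((Eta,(Zeta,Alpha)),Delta).
The clade {Alpha, Eta, Zeta} is supported by spiracle pair III lost: its derived state 'present' occurs in exactly those taxa and in no other taxon (including the outgroup).

spiracle pair III lost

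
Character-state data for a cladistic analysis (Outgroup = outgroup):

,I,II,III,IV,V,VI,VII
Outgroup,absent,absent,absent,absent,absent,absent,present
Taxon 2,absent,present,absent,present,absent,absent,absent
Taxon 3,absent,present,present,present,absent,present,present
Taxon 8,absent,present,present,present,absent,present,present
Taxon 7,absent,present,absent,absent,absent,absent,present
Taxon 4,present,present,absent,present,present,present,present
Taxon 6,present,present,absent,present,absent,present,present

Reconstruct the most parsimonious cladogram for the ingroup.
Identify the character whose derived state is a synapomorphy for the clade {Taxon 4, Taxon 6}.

I

Character polarity is set by the outgroup: the derived state is whichever differs from the outgroup's state, so for VII the derived state is 'absent', and for the remaining characters it is 'present'.
I: derived state 'present' in Taxon 4 and Taxon 6 only — synapomorphy for {Taxon 4, Taxon 6}.
All ingroup taxa share the derived state 'present' for II; it defines the ingroup but does not resolve relationships within it.
III: derived state 'present' in Taxon 3 and Taxon 8 only — synapomorphy for {Taxon 3, Taxon 8}.
IV (derived state 'present') is shared by Taxon 2, Taxon 3, Taxon 4, Taxon 6, and Taxon 8 — a synapomorphy uniting that clade.
V (derived state 'present') is unique to Taxon 4 (autapomorphy; uninformative for grouping).
VI: derived state 'present' in Taxon 3, Taxon 4, Taxon 6, and Taxon 8 only — synapomorphy for {Taxon 3, Taxon 4, Taxon 6, Taxon 8}.
VII: derived state 'absent' in Taxon 2 only — an autapomorphy, so it tells us nothing about relationships among taxa.
Most parsimonious ingroup topology: ((Taxon 2,((Taxon 3,Taxon 8),(Taxon 4,Taxon 6))),Taxon 7).
The clade {Taxon 4, Taxon 6} is supported by I: its derived state 'present' occurs in exactly those taxa and in no other taxon (including the outgroup).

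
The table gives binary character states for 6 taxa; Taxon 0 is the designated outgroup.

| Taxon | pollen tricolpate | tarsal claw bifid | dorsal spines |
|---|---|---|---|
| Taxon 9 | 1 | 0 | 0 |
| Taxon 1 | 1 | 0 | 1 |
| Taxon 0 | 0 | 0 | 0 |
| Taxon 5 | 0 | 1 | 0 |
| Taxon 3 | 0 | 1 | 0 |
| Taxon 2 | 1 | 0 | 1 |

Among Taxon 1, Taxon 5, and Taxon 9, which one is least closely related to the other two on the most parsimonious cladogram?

Taxon 5

The outgroup has state '0' for every character, so '1' is the derived state throughout.
pollen tricolpate (derived state '1') is shared by Taxon 1, Taxon 2, and Taxon 9 — a synapomorphy uniting that clade.
tarsal claw bifid (derived state '1') is shared by Taxon 3 and Taxon 5 — a synapomorphy uniting that clade.
dorsal spines (derived state '1') is shared by Taxon 1 and Taxon 2 — a synapomorphy uniting that clade.
Most parsimonious ingroup topology: ((Taxon 5,Taxon 3),((Taxon 2,Taxon 1),Taxon 9)).
Taxon 9 and Taxon 1 share a more recent common ancestor with each other than either does with Taxon 5, so Taxon 5 is the least closely related of the three.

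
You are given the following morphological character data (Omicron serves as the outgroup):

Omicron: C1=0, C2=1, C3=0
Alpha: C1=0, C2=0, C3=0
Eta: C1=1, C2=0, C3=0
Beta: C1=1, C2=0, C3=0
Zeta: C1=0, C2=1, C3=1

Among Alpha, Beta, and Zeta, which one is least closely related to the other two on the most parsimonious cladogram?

Character polarity is set by the outgroup: the derived state is whichever differs from the outgroup's state, so for C2 the derived state is '0', and for the remaining characters it is '1'.
C1: derived state '1' in Beta and Eta only — synapomorphy for {Beta, Eta}.
C2 (derived state '0') is shared by Alpha, Beta, and Eta — a synapomorphy uniting that clade.
C3 (derived state '1') is unique to Zeta (autapomorphy; uninformative for grouping).
Most parsimonious ingroup topology: ((Alpha,(Eta,Beta)),Zeta).
Beta and Alpha share a more recent common ancestor with each other than either does with Zeta, so Zeta is the least closely related of the three.

Zeta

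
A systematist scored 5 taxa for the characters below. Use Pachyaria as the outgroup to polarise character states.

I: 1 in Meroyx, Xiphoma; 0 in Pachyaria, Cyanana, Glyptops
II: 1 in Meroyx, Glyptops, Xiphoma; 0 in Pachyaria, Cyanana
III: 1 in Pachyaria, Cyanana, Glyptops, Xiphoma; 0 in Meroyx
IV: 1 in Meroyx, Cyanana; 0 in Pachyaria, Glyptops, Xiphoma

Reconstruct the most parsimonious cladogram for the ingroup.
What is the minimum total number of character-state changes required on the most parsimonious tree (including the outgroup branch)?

5

Character polarity is set by the outgroup: the derived state is whichever differs from the outgroup's state, so for III the derived state is '0', and for the remaining characters it is '1'.
I: derived state '1' in Meroyx and Xiphoma only — synapomorphy for {Meroyx, Xiphoma}.
II (derived state '1') is shared by Glyptops, Meroyx, and Xiphoma — a synapomorphy uniting that clade.
III: derived state '0' in Meroyx only — an autapomorphy, so it tells us nothing about relationships among taxa.
IV groups Cyanana and Meroyx, which is incompatible with the clades supported by the remaining characters; treating it as convergent (homoplasy) costs fewer steps than any alternative tree.
Most parsimonious ingroup topology: (((Meroyx,Xiphoma),Glyptops),Cyanana).
Changes per character on this tree: I: 1; II: 1; III: 1; IV: 2.
Total = 5.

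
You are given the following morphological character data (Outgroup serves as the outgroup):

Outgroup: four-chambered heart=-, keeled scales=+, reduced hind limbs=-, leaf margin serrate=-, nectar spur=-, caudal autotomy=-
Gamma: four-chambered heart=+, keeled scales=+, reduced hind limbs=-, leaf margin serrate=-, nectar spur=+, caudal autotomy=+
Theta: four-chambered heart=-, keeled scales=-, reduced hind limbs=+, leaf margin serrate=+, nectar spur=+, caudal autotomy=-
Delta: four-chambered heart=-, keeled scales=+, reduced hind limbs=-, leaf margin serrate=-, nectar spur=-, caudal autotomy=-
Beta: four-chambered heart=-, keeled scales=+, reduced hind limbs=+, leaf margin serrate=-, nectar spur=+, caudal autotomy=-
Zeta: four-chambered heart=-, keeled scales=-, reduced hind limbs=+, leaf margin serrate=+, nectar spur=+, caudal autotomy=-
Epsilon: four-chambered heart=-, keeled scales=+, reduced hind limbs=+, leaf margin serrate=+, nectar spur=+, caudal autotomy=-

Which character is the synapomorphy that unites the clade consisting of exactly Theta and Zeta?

Character polarity is set by the outgroup: the derived state is whichever differs from the outgroup's state, so for keeled scales the derived state is '-', and for the remaining characters it is '+'.
four-chambered heart (derived state '+') is unique to Gamma (autapomorphy; uninformative for grouping).
Only Theta and Zeta show the derived state '-' for keeled scales, supporting them as a clade.
reduced hind limbs: derived state '+' in Beta, Epsilon, Theta, and Zeta only — synapomorphy for {Beta, Epsilon, Theta, Zeta}.
leaf margin serrate (derived state '+') is shared by Epsilon, Theta, and Zeta — a synapomorphy uniting that clade.
nectar spur: derived state '+' in Beta, Epsilon, Gamma, Theta, and Zeta only — synapomorphy for {Beta, Epsilon, Gamma, Theta, Zeta}.
caudal autotomy: derived state '+' in Gamma only — an autapomorphy, so it tells us nothing about relationships among taxa.
Most parsimonious ingroup topology: ((Gamma,(((Theta,Zeta),Epsilon),Beta)),Delta).
The clade {Theta, Zeta} is supported by keeled scales: its derived state '-' occurs in exactly those taxa and in no other taxon (including the outgroup).

keeled scales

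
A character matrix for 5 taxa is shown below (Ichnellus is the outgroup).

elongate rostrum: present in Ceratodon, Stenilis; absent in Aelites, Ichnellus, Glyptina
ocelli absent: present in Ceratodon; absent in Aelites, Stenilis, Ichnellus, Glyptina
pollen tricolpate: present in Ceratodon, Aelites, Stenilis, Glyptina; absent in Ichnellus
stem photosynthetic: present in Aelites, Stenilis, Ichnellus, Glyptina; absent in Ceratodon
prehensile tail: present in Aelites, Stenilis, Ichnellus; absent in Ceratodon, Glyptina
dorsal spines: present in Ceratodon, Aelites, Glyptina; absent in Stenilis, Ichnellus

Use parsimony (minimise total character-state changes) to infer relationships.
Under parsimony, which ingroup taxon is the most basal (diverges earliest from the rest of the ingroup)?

Character polarity is set by the outgroup: the derived state is whichever differs from the outgroup's state, so for stem photosynthetic, prehensile tail the derived state is 'absent', and for the remaining characters it is 'present'.
elongate rostrum (state 'present') occurs in Ceratodon and Stenilis but conflicts with the nesting implied by the other characters — most parsimoniously interpreted as homoplasy.
ocelli absent (derived state 'present') is unique to Ceratodon (autapomorphy; uninformative for grouping).
All ingroup taxa share the derived state 'present' for pollen tricolpate; it defines the ingroup but does not resolve relationships within it.
stem photosynthetic: derived state 'absent' in Ceratodon only — an autapomorphy, so it tells us nothing about relationships among taxa.
prehensile tail: derived state 'absent' in Ceratodon and Glyptina only — synapomorphy for {Ceratodon, Glyptina}.
Only Aelites, Ceratodon, and Glyptina show the derived state 'present' for dorsal spines, supporting them as a clade.
Most parsimonious ingroup topology: (((Glyptina,Ceratodon),Aelites),Stenilis).
Stenilis is sister to the clade containing all other ingroup taxa, so it is the earliest-diverging (most basal) ingroup lineage.

Stenilis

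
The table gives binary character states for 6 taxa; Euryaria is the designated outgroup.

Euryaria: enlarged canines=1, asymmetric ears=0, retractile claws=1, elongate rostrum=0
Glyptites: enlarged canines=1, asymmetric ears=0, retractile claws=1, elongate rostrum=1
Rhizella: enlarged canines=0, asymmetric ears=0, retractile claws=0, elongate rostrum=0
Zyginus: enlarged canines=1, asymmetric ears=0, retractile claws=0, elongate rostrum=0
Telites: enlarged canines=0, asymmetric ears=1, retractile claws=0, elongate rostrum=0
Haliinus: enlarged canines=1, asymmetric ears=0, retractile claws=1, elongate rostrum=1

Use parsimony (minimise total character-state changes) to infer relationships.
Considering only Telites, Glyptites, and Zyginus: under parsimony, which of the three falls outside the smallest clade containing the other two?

Glyptites

Character polarity is set by the outgroup: the derived state is whichever differs from the outgroup's state, so for enlarged canines, retractile claws the derived state is '0', and for the remaining characters it is '1'.
enlarged canines (derived state '0') is shared by Rhizella and Telites — a synapomorphy uniting that clade.
asymmetric ears: derived state '1' in Telites only — an autapomorphy, so it tells us nothing about relationships among taxa.
retractile claws (derived state '0') is shared by Rhizella, Telites, and Zyginus — a synapomorphy uniting that clade.
Only Glyptites and Haliinus show the derived state '1' for elongate rostrum, supporting them as a clade.
Most parsimonious ingroup topology: (((Telites,Rhizella),Zyginus),(Glyptites,Haliinus)).
Zyginus and Telites share a more recent common ancestor with each other than either does with Glyptites, so Glyptites is the least closely related of the three.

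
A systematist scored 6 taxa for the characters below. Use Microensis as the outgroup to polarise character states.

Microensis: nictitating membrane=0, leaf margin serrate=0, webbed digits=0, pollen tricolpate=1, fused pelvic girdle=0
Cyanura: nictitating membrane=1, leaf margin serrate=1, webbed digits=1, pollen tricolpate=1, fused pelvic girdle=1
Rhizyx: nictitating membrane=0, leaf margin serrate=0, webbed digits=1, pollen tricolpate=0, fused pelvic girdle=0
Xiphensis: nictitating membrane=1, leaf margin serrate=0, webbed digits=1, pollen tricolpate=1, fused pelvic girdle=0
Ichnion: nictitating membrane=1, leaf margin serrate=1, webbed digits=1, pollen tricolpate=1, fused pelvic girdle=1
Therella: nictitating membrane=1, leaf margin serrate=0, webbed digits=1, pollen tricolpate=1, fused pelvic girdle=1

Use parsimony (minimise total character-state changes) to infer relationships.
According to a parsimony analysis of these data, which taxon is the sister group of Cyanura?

Character polarity is set by the outgroup: the derived state is whichever differs from the outgroup's state, so for pollen tricolpate the derived state is '0', and for the remaining characters it is '1'.
nictitating membrane (derived state '1') is shared by Cyanura, Ichnion, Therella, and Xiphensis — a synapomorphy uniting that clade.
Only Cyanura and Ichnion show the derived state '1' for leaf margin serrate, supporting them as a clade.
All ingroup taxa share the derived state '1' for webbed digits; it defines the ingroup but does not resolve relationships within it.
pollen tricolpate (derived state '0') is unique to Rhizyx (autapomorphy; uninformative for grouping).
Only Cyanura, Ichnion, and Therella show the derived state '1' for fused pelvic girdle, supporting them as a clade.
Most parsimonious ingroup topology: ((((Cyanura,Ichnion),Therella),Xiphensis),Rhizyx).
Cyanura and Ichnion form a cherry on this tree, so they are sister taxa.

Ichnion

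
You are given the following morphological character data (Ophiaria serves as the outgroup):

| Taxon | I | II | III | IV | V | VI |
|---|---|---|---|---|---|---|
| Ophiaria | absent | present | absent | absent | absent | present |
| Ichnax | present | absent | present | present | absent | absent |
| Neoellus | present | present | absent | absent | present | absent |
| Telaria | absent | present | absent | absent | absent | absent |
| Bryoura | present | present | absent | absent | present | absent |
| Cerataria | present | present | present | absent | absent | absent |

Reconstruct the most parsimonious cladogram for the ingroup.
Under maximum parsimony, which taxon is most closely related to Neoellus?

Character polarity is set by the outgroup: the derived state is whichever differs from the outgroup's state, so for II, VI the derived state is 'absent', and for the remaining characters it is 'present'.
Only Bryoura, Cerataria, Ichnax, and Neoellus show the derived state 'present' for I, supporting them as a clade.
II (derived state 'absent') is unique to Ichnax (autapomorphy; uninformative for grouping).
III: derived state 'present' in Cerataria and Ichnax only — synapomorphy for {Cerataria, Ichnax}.
IV (derived state 'present') is unique to Ichnax (autapomorphy; uninformative for grouping).
V: derived state 'present' in Bryoura and Neoellus only — synapomorphy for {Bryoura, Neoellus}.
All ingroup taxa share the derived state 'absent' for VI; it defines the ingroup but does not resolve relationships within it.
Most parsimonious ingroup topology: (((Ichnax,Cerataria),(Neoellus,Bryoura)),Telaria).
Neoellus and Bryoura form a cherry on this tree, so they are sister taxa.

Bryoura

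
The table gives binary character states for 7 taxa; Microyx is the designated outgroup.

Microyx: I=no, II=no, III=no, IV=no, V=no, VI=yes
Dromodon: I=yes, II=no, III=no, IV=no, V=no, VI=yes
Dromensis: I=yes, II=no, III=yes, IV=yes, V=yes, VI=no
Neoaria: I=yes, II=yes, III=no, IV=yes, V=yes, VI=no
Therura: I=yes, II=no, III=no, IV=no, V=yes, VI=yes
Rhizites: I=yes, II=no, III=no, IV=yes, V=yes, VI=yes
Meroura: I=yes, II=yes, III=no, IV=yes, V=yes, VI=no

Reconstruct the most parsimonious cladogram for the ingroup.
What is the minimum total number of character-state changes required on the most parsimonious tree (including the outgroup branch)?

6

Character polarity is set by the outgroup: the derived state is whichever differs from the outgroup's state, so for VI the derived state is 'no', and for the remaining characters it is 'yes'.
All ingroup taxa share the derived state 'yes' for I; it defines the ingroup but does not resolve relationships within it.
II: derived state 'yes' in Meroura and Neoaria only — synapomorphy for {Meroura, Neoaria}.
III (derived state 'yes') is unique to Dromensis (autapomorphy; uninformative for grouping).
IV: derived state 'yes' in Dromensis, Meroura, Neoaria, and Rhizites only — synapomorphy for {Dromensis, Meroura, Neoaria, Rhizites}.
V: derived state 'yes' in Dromensis, Meroura, Neoaria, Rhizites, and Therura only — synapomorphy for {Dromensis, Meroura, Neoaria, Rhizites, Therura}.
VI (derived state 'no') is shared by Dromensis, Meroura, and Neoaria — a synapomorphy uniting that clade.
Most parsimonious ingroup topology: (Dromodon,(((Dromensis,(Neoaria,Meroura)),Rhizites),Therura)).
Changes per character on this tree: I: 1; II: 1; III: 1; IV: 1; V: 1; VI: 1.
Total = 6.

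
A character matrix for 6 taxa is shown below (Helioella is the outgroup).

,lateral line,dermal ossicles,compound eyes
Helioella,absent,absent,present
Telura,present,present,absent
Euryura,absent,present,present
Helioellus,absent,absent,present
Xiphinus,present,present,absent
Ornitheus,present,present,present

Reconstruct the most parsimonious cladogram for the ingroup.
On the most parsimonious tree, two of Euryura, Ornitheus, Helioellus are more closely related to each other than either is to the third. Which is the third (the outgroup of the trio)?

Helioellus

Character polarity is set by the outgroup: the derived state is whichever differs from the outgroup's state, so for compound eyes the derived state is 'absent', and for the remaining characters it is 'present'.
lateral line: derived state 'present' in Ornitheus, Telura, and Xiphinus only — synapomorphy for {Ornitheus, Telura, Xiphinus}.
dermal ossicles: derived state 'present' in Euryura, Ornitheus, Telura, and Xiphinus only — synapomorphy for {Euryura, Ornitheus, Telura, Xiphinus}.
compound eyes (derived state 'absent') is shared by Telura and Xiphinus — a synapomorphy uniting that clade.
Most parsimonious ingroup topology: ((((Telura,Xiphinus),Ornitheus),Euryura),Helioellus).
Euryura and Ornitheus share a more recent common ancestor with each other than either does with Helioellus, so Helioellus is the least closely related of the three.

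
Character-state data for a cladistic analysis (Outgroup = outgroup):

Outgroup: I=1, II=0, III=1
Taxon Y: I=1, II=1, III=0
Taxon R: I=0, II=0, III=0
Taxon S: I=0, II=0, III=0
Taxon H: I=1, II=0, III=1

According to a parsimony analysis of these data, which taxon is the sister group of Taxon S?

Character polarity is set by the outgroup: the derived state is whichever differs from the outgroup's state, so for I, III the derived state is '0', and for the remaining characters it is '1'.
I: derived state '0' in Taxon R and Taxon S only — synapomorphy for {Taxon R, Taxon S}.
II (derived state '1') is unique to Taxon Y (autapomorphy; uninformative for grouping).
Only Taxon R, Taxon S, and Taxon Y show the derived state '0' for III, supporting them as a clade.
Most parsimonious ingroup topology: ((Taxon Y,(Taxon R,Taxon S)),Taxon H).
Taxon S and Taxon R form a cherry on this tree, so they are sister taxa.

Taxon R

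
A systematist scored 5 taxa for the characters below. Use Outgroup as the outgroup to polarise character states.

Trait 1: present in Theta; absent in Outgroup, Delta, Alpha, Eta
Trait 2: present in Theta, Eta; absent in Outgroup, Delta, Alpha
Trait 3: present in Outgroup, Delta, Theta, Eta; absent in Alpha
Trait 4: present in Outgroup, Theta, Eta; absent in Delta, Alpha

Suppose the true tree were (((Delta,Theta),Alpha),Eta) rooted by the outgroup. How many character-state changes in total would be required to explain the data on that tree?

6

Map each character onto (((Delta,Theta),Alpha),Eta) (rooted by Outgroup) and count the minimum state changes it requires (Fitch parsimony):
Trait 1: 1; Trait 2: 2; Trait 3: 1; Trait 4: 2.
Total tree length = 6.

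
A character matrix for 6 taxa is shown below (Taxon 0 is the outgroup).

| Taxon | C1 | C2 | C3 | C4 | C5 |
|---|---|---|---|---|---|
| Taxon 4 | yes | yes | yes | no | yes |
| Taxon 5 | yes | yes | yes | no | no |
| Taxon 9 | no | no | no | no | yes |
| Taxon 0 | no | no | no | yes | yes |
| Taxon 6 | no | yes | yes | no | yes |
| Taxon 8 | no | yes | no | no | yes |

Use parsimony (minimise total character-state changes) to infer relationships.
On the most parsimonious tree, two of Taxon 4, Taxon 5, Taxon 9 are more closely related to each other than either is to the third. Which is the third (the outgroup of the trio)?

Taxon 9

Character polarity is set by the outgroup: the derived state is whichever differs from the outgroup's state, so for C4, C5 the derived state is 'no', and for the remaining characters it is 'yes'.
C1 (derived state 'yes') is shared by Taxon 4 and Taxon 5 — a synapomorphy uniting that clade.
Only Taxon 4, Taxon 5, Taxon 6, and Taxon 8 show the derived state 'yes' for C2, supporting them as a clade.
C3: derived state 'yes' in Taxon 4, Taxon 5, and Taxon 6 only — synapomorphy for {Taxon 4, Taxon 5, Taxon 6}.
All ingroup taxa share the derived state 'no' for C4; it defines the ingroup but does not resolve relationships within it.
C5 (derived state 'no') is unique to Taxon 5 (autapomorphy; uninformative for grouping).
Most parsimonious ingroup topology: ((((Taxon 5,Taxon 4),Taxon 6),Taxon 8),Taxon 9).
Taxon 4 and Taxon 5 share a more recent common ancestor with each other than either does with Taxon 9, so Taxon 9 is the least closely related of the three.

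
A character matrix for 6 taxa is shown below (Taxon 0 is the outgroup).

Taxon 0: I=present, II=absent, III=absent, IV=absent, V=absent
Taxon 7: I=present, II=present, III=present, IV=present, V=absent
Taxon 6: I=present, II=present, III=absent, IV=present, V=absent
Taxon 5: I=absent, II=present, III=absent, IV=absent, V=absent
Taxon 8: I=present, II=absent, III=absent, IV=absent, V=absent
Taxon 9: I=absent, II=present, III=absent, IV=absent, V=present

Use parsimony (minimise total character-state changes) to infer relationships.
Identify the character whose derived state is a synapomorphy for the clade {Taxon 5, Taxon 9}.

Character polarity is set by the outgroup: the derived state is whichever differs from the outgroup's state, so for I the derived state is 'absent', and for the remaining characters it is 'present'.
I (derived state 'absent') is shared by Taxon 5 and Taxon 9 — a synapomorphy uniting that clade.
Only Taxon 5, Taxon 6, Taxon 7, and Taxon 9 show the derived state 'present' for II, supporting them as a clade.
III (derived state 'present') is unique to Taxon 7 (autapomorphy; uninformative for grouping).
Only Taxon 6 and Taxon 7 show the derived state 'present' for IV, supporting them as a clade.
V (derived state 'present') is unique to Taxon 9 (autapomorphy; uninformative for grouping).
Most parsimonious ingroup topology: (((Taxon 7,Taxon 6),(Taxon 5,Taxon 9)),Taxon 8).
The clade {Taxon 5, Taxon 9} is supported by I: its derived state 'absent' occurs in exactly those taxa and in no other taxon (including the outgroup).

I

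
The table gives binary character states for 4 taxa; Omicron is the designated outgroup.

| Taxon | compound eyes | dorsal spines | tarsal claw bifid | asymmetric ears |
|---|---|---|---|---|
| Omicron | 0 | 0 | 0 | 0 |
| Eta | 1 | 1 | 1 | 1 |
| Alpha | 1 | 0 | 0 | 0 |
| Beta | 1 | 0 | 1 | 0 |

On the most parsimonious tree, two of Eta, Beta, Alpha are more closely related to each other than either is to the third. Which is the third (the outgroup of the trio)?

The outgroup has state '0' for every character, so '1' is the derived state throughout.
All ingroup taxa share the derived state '1' for compound eyes; it defines the ingroup but does not resolve relationships within it.
dorsal spines (derived state '1') is unique to Eta (autapomorphy; uninformative for grouping).
tarsal claw bifid (derived state '1') is shared by Beta and Eta — a synapomorphy uniting that clade.
asymmetric ears: derived state '1' in Eta only — an autapomorphy, so it tells us nothing about relationships among taxa.
Most parsimonious ingroup topology: ((Eta,Beta),Alpha).
Eta and Beta share a more recent common ancestor with each other than either does with Alpha, so Alpha is the least closely related of the three.

Alpha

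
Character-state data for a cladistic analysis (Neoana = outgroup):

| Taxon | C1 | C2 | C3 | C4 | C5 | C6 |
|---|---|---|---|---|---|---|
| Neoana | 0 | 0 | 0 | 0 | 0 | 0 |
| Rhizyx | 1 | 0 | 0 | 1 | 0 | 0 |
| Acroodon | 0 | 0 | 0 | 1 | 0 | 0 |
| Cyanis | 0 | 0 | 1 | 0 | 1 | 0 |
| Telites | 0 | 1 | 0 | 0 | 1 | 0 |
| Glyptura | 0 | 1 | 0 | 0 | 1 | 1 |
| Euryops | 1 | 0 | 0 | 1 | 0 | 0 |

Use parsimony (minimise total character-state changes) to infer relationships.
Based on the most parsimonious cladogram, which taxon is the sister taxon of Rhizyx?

Euryops

The outgroup has state '0' for every character, so '1' is the derived state throughout.
C1: derived state '1' in Euryops and Rhizyx only — synapomorphy for {Euryops, Rhizyx}.
C2: derived state '1' in Glyptura and Telites only — synapomorphy for {Glyptura, Telites}.
C3 (derived state '1') is unique to Cyanis (autapomorphy; uninformative for grouping).
C4 (derived state '1') is shared by Acroodon, Euryops, and Rhizyx — a synapomorphy uniting that clade.
Only Cyanis, Glyptura, and Telites show the derived state '1' for C5, supporting them as a clade.
C6 (derived state '1') is unique to Glyptura (autapomorphy; uninformative for grouping).
Most parsimonious ingroup topology: (((Rhizyx,Euryops),Acroodon),(Cyanis,(Telites,Glyptura))).
Rhizyx and Euryops form a cherry on this tree, so they are sister taxa.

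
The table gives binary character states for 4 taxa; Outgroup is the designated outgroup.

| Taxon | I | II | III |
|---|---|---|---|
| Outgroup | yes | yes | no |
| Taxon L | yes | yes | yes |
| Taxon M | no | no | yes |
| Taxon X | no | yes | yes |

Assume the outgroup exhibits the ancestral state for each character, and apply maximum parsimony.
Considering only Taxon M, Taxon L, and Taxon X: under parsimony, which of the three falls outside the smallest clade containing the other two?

Character polarity is set by the outgroup: the derived state is whichever differs from the outgroup's state, so for I, II the derived state is 'no', and for the remaining characters it is 'yes'.
Only Taxon M and Taxon X show the derived state 'no' for I, supporting them as a clade.
II: derived state 'no' in Taxon M only — an autapomorphy, so it tells us nothing about relationships among taxa.
III (derived state 'yes') is shared by all ingroup taxa — unites the whole ingroup.
Most parsimonious ingroup topology: (Taxon L,(Taxon M,Taxon X)).
Taxon M and Taxon X share a more recent common ancestor with each other than either does with Taxon L, so Taxon L is the least closely related of the three.

Taxon L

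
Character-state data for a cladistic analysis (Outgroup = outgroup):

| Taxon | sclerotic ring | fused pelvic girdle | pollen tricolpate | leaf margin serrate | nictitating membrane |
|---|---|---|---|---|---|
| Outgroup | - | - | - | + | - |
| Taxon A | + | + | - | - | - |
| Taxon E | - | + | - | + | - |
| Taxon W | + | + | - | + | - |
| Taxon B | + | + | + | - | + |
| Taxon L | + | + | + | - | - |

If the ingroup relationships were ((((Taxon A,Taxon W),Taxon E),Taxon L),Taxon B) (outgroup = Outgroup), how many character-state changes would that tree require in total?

9

Map each character onto ((((Taxon A,Taxon W),Taxon E),Taxon L),Taxon B) (rooted by Outgroup) and count the minimum state changes it requires (Fitch parsimony):
sclerotic ring: 2; fused pelvic girdle: 1; pollen tricolpate: 2; leaf margin serrate: 3; nictitating membrane: 1.
Total tree length = 9.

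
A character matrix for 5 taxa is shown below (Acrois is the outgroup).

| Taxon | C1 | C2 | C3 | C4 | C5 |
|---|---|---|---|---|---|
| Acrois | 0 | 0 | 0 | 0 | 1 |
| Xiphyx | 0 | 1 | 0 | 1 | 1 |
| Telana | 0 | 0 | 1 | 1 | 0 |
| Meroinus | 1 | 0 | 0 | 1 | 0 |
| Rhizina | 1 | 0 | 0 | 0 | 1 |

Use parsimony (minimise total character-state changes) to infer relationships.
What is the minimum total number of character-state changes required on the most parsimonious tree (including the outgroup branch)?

6

Character polarity is set by the outgroup: the derived state is whichever differs from the outgroup's state, so for C5 the derived state is '0', and for the remaining characters it is '1'.
C1 (state '1') occurs in Meroinus and Rhizina but conflicts with the nesting implied by the other characters — most parsimoniously interpreted as homoplasy.
C2 (derived state '1') is unique to Xiphyx (autapomorphy; uninformative for grouping).
C3: derived state '1' in Telana only — an autapomorphy, so it tells us nothing about relationships among taxa.
C4: derived state '1' in Meroinus, Telana, and Xiphyx only — synapomorphy for {Meroinus, Telana, Xiphyx}.
C5 (derived state '0') is shared by Meroinus and Telana — a synapomorphy uniting that clade.
Most parsimonious ingroup topology: ((Xiphyx,(Telana,Meroinus)),Rhizina).
Changes per character on this tree: C1: 2; C2: 1; C3: 1; C4: 1; C5: 1.
Total = 6.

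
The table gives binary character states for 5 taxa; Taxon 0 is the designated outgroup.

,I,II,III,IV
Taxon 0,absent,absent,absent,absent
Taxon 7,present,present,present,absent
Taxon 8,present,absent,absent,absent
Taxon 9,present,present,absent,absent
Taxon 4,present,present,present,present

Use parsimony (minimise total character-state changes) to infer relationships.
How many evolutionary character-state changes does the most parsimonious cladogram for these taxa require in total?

4

The outgroup has state 'absent' for every character, so 'present' is the derived state throughout.
I (derived state 'present') is shared by all ingroup taxa — unites the whole ingroup.
II: derived state 'present' in Taxon 4, Taxon 7, and Taxon 9 only — synapomorphy for {Taxon 4, Taxon 7, Taxon 9}.
III: derived state 'present' in Taxon 4 and Taxon 7 only — synapomorphy for {Taxon 4, Taxon 7}.
IV (derived state 'present') is unique to Taxon 4 (autapomorphy; uninformative for grouping).
Most parsimonious ingroup topology: (((Taxon 7,Taxon 4),Taxon 9),Taxon 8).
Changes per character on this tree: I: 1; II: 1; III: 1; IV: 1.
Total = 4.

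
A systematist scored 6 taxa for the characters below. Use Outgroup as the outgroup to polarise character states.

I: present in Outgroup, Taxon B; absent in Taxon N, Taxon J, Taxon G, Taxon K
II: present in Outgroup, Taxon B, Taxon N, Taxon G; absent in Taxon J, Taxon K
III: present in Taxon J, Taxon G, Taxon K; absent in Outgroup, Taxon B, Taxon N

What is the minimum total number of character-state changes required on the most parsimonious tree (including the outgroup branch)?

3

Character polarity is set by the outgroup: the derived state is whichever differs from the outgroup's state, so for I, II the derived state is 'absent', and for the remaining characters it is 'present'.
I: derived state 'absent' in Taxon G, Taxon J, Taxon K, and Taxon N only — synapomorphy for {Taxon G, Taxon J, Taxon K, Taxon N}.
Only Taxon J and Taxon K show the derived state 'absent' for II, supporting them as a clade.
III: derived state 'present' in Taxon G, Taxon J, and Taxon K only — synapomorphy for {Taxon G, Taxon J, Taxon K}.
Most parsimonious ingroup topology: (Taxon B,(Taxon N,((Taxon J,Taxon K),Taxon G))).
Changes per character on this tree: I: 1; II: 1; III: 1.
Total = 3.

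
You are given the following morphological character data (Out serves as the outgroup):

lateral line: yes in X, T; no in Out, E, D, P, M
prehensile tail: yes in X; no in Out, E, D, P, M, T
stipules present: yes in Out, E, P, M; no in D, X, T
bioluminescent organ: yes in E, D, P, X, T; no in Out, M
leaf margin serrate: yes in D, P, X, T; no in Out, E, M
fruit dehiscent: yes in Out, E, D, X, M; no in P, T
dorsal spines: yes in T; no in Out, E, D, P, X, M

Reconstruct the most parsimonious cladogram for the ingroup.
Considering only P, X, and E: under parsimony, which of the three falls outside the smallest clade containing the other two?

Character polarity is set by the outgroup: the derived state is whichever differs from the outgroup's state, so for stipules present, fruit dehiscent the derived state is 'no', and for the remaining characters it is 'yes'.
Only T and X show the derived state 'yes' for lateral line, supporting them as a clade.
prehensile tail: derived state 'yes' in X only — an autapomorphy, so it tells us nothing about relationships among taxa.
stipules present: derived state 'no' in D, T, and X only — synapomorphy for {D, T, X}.
Only D, E, P, T, and X show the derived state 'yes' for bioluminescent organ, supporting them as a clade.
Only D, P, T, and X show the derived state 'yes' for leaf margin serrate, supporting them as a clade.
fruit dehiscent (state 'no') occurs in P and T but conflicts with the nesting implied by the other characters — most parsimoniously interpreted as homoplasy.
dorsal spines: derived state 'yes' in T only — an autapomorphy, so it tells us nothing about relationships among taxa.
Most parsimonious ingroup topology: ((E,((D,(X,T)),P)),M).
P and X share a more recent common ancestor with each other than either does with E, so E is the least closely related of the three.

E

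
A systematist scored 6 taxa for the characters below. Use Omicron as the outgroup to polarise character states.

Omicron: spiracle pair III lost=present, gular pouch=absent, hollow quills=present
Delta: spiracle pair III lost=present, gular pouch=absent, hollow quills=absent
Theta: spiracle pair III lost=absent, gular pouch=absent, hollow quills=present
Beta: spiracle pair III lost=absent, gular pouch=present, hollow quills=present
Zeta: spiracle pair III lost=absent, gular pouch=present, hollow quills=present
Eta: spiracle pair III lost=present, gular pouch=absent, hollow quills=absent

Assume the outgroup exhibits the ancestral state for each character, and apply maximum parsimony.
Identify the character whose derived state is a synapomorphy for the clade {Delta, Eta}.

hollow quills

Character polarity is set by the outgroup: the derived state is whichever differs from the outgroup's state, so for spiracle pair III lost, hollow quills the derived state is 'absent', and for the remaining characters it is 'present'.
Only Beta, Theta, and Zeta show the derived state 'absent' for spiracle pair III lost, supporting them as a clade.
gular pouch: derived state 'present' in Beta and Zeta only — synapomorphy for {Beta, Zeta}.
Only Delta and Eta show the derived state 'absent' for hollow quills, supporting them as a clade.
Most parsimonious ingroup topology: ((Delta,Eta),(Theta,(Beta,Zeta))).
The clade {Delta, Eta} is supported by hollow quills: its derived state 'absent' occurs in exactly those taxa and in no other taxon (including the outgroup).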